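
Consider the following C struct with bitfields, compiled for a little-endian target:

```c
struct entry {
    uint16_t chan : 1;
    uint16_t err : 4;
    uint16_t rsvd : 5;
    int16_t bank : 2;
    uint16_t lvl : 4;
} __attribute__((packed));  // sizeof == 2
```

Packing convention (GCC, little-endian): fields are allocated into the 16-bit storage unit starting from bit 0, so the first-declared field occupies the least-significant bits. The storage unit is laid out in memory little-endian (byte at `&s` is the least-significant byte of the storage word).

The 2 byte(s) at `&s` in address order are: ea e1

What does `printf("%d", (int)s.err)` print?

5

[0]=0xea [1]=0xe1 (little-endian) → word 0xe1ea
chan [0+:1] = (word>>0) & 0x1 = 0
err [1+:4] = (word>>1) & 0xf = 5  ←
rsvd [5+:5] = (word>>5) & 0x1f = 15
bank [10+:2] = (word>>10) & 0x3 = 0
lvl [12+:4] = (word>>12) & 0xf = 14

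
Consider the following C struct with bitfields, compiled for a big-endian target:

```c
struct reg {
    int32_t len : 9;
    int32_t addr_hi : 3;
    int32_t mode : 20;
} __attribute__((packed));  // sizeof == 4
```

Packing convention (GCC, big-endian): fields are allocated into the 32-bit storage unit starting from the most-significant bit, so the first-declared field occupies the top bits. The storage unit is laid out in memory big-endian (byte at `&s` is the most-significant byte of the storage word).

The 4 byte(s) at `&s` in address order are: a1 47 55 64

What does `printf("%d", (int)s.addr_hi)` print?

[0]=0xa1 [1]=0x47 [2]=0x55 [3]=0x64 (big-endian) → word 0xa1475564
len [23+:9] = (word>>23) & 0x1ff = 322
addr_hi [20+:3] = (word>>20) & 0x7 = 4  ←
mode [0+:20] = (word>>0) & 0xfffff = 480612
addr_hi signed 3b, MSB=1: 4 - 8 = -4

-4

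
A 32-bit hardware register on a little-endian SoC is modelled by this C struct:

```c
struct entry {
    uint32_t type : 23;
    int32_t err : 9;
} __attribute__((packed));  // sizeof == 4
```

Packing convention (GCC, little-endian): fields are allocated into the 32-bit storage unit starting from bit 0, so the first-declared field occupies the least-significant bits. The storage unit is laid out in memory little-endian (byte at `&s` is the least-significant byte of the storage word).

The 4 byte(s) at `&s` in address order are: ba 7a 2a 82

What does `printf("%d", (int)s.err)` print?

[0]=0xba [1]=0x7a [2]=0x2a [3]=0x82 (little-endian) → word 0x822a7aba
type [0+:23] = (word>>0) & 0x7fffff = 2783930
err [23+:9] = (word>>23) & 0x1ff = 260  ←
err signed 9b, MSB=1: 260 - 512 = -252

-252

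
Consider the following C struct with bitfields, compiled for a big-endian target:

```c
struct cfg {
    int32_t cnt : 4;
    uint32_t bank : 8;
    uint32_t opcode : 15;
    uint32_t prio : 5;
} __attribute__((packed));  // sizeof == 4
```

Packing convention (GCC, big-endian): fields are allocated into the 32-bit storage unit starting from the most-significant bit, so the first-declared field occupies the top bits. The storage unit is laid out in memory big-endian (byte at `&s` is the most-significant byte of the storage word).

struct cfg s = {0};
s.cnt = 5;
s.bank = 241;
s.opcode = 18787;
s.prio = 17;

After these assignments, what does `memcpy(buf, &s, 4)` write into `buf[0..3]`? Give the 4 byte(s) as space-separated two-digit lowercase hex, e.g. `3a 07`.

[28+:4] cnt=5 & 0xf = 0x5; word=0x50000000
[20+:8] bank=241 & 0xff = 0xf1; word=0x5f100000
[5+:15] opcode=18787 & 0x7fff = 0x4963; word=0x5f192c60
[0+:5] prio=17 & 0x1f = 0x11; word=0x5f192c71
word = 0x5f192c71 → big-endian bytes:
  [0]=0x5f  [1]=0x19  [2]=0x2c  [3]=0x71

5f 19 2c 71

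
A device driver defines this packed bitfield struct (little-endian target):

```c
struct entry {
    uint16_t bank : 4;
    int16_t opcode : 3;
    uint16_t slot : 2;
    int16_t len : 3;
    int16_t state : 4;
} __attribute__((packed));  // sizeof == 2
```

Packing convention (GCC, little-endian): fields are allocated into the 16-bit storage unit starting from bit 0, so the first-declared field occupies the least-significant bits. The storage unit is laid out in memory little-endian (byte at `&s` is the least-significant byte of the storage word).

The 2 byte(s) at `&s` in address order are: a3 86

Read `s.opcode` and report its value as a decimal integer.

2

[0]=0xa3 [1]=0x86 (little-endian) → word 0x86a3
bank:4 @ bit 0 → (0x86a3>>0)&0xf = 0x3
opcode:3 @ bit 4 → (0x86a3>>4)&0x7 = 0x2  ←
slot:2 @ bit 7 → (0x86a3>>7)&0x3 = 0x1
len:3 @ bit 9 → (0x86a3>>9)&0x7 = 0x3
state:4 @ bit 12 → (0x86a3>>12)&0xf = 0x8
opcode signed 3b, MSB=0: value = 2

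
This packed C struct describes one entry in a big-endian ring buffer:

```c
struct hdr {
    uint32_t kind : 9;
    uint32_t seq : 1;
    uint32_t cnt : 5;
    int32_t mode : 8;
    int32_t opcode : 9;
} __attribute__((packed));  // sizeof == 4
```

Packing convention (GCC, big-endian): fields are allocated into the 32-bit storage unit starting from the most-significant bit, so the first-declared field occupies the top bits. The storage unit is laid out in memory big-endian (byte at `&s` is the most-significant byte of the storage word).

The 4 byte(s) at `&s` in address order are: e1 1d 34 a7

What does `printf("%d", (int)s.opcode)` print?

167

[0]=0xe1 [1]=0x1d [2]=0x34 [3]=0xa7 (big-endian) → word 0xe11d34a7
kind:9 @ bit 23 → (0xe11d34a7>>23)&0x1ff = 0x1c2
seq:1 @ bit 22 → (0xe11d34a7>>22)&0x1 = 0x0
cnt:5 @ bit 17 → (0xe11d34a7>>17)&0x1f = 0xe
mode:8 @ bit 9 → (0xe11d34a7>>9)&0xff = 0x9a
opcode:9 @ bit 0 → (0xe11d34a7>>0)&0x1ff = 0xa7  ←
opcode signed 9b, MSB=0: value = 167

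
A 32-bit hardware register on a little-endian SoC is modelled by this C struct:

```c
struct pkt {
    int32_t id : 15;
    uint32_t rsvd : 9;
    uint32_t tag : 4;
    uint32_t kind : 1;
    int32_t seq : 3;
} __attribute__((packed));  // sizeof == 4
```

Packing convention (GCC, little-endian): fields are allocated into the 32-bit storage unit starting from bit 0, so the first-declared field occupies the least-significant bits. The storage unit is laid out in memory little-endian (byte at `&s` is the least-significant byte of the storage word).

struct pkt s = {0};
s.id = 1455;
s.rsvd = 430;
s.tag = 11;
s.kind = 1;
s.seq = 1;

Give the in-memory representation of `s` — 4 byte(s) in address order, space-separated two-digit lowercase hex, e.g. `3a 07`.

id:15 = 1455 → 0x5af << 0 → word 0x000005af
rsvd:9 = 430 → 0x1ae << 15 → word 0x00d705af
tag:4 = 11 → 0xb << 24 → word 0x0bd705af
kind:1 = 1 → 0x1 << 28 → word 0x1bd705af
seq:3 = 1 → 0x1 << 29 → word 0x3bd705af
word = 0x3bd705af → little-endian bytes:
  [0]=0xaf  [1]=0x05  [2]=0xd7  [3]=0x3b

af 05 d7 3b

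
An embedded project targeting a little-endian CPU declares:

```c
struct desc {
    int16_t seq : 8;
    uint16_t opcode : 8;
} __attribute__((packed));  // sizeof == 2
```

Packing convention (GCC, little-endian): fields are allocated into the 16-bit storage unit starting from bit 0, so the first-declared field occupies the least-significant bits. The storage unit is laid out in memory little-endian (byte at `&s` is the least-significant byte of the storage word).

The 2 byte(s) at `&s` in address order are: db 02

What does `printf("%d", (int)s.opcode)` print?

[0]=0xdb [1]=0x02 (little-endian) → word 0x02db
seq:8 @ bit 0 → (0x02db>>0)&0xff = 0xdb
opcode:8 @ bit 8 → (0x02db>>8)&0xff = 0x2  ←

2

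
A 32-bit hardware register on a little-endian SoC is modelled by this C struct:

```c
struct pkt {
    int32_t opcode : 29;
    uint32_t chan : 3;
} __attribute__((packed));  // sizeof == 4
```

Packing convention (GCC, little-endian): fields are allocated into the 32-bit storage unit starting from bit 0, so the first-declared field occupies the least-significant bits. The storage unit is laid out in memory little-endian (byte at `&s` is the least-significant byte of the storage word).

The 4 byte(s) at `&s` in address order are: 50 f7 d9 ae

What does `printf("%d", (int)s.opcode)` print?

249165648

[0]=0x50 [1]=0xf7 [2]=0xd9 [3]=0xae (little-endian) → word 0xaed9f750
opcode [0+:29] = (word>>0) & 0x1fffffff = 249165648  ←
chan [29+:3] = (word>>29) & 0x7 = 5
opcode signed 29b, MSB=0: value = 249165648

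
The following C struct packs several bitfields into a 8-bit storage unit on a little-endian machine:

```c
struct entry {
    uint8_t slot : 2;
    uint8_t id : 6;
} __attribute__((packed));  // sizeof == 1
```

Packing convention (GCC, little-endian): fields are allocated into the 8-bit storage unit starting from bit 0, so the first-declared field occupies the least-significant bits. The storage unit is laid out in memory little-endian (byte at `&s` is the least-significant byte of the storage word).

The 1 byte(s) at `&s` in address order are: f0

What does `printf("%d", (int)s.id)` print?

60

[0]=0xf0 (little-endian) → word 0xf0
slot:2 @ bit 0 → (0xf0>>0)&0x3 = 0x0
id:6 @ bit 2 → (0xf0>>2)&0x3f = 0x3c  ←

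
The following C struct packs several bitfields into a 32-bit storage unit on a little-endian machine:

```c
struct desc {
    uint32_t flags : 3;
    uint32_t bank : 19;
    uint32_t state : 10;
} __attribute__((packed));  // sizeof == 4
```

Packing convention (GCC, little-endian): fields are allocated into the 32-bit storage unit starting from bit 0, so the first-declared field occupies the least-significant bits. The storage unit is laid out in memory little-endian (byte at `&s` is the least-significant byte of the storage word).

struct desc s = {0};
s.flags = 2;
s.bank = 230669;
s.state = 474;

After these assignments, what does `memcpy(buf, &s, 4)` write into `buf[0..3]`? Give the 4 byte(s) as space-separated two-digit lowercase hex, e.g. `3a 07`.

flags:3 = 2 → 0x2 << 0 → word 0x00000002
bank:19 = 230669 → 0x3850d << 3 → word 0x001c286a
state:10 = 474 → 0x1da << 22 → word 0x769c286a
word = 0x769c286a → little-endian bytes:
  [0]=0x6a  [1]=0x28  [2]=0x9c  [3]=0x76

6a 28 9c 76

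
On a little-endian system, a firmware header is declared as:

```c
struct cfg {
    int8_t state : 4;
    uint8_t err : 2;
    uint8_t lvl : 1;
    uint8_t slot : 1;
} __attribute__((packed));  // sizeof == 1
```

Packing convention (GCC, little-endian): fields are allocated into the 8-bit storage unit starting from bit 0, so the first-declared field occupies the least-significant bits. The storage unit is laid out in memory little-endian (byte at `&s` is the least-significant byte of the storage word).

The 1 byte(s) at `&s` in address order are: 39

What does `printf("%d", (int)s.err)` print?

[0]=0x39 (little-endian) → word 0x39
state [0+:4] = (word>>0) & 0xf = 9
err [4+:2] = (word>>4) & 0x3 = 3  ←
lvl [6+:1] = (word>>6) & 0x1 = 0
slot [7+:1] = (word>>7) & 0x1 = 0

3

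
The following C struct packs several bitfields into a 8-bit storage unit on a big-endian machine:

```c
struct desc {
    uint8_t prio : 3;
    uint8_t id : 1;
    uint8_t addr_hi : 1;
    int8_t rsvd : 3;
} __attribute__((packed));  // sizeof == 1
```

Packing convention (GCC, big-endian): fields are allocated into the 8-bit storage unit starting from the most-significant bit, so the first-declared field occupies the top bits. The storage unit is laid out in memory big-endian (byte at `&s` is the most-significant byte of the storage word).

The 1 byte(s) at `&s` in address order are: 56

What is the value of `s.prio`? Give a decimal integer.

[0]=0x56 (big-endian) → word 0x56
prio [5+:3] = (word>>5) & 0x7 = 2  ←
id [4+:1] = (word>>4) & 0x1 = 1
addr_hi [3+:1] = (word>>3) & 0x1 = 0
rsvd [0+:3] = (word>>0) & 0x7 = 6

2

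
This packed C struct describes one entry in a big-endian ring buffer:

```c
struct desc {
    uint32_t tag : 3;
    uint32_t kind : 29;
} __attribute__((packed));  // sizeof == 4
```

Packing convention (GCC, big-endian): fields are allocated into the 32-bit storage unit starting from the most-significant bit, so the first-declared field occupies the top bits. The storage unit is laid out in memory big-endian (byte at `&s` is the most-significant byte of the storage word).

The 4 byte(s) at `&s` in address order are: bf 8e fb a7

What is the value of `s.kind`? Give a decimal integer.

[0]=0xbf [1]=0x8e [2]=0xfb [3]=0xa7 (big-endian) → word 0xbf8efba7
tag:3 @ bit 29 → (0xbf8efba7>>29)&0x7 = 0x5
kind:29 @ bit 0 → (0xbf8efba7>>0)&0x1fffffff = 0x1f8efba7  ←

529464231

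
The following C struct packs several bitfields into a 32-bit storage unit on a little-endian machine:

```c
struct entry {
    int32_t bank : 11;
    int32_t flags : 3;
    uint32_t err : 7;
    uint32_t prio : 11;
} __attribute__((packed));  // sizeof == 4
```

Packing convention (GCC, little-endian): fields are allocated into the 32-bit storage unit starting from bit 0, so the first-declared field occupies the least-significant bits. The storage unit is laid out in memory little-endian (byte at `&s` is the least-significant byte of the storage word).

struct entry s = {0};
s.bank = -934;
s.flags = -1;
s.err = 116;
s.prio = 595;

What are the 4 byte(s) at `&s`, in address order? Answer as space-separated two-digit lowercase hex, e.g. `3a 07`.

5a 3c 7d 4a

[0+:11] bank=-934 & 0x7ff = 0x45a; word=0x0000045a
[11+:3] flags=-1 & 0x7 = 0x7; word=0x00003c5a
[14+:7] err=116 & 0x7f = 0x74; word=0x001d3c5a
[21+:11] prio=595 & 0x7ff = 0x253; word=0x4a7d3c5a
word = 0x4a7d3c5a → little-endian bytes:
  [0]=0x5a  [1]=0x3c  [2]=0x7d  [3]=0x4a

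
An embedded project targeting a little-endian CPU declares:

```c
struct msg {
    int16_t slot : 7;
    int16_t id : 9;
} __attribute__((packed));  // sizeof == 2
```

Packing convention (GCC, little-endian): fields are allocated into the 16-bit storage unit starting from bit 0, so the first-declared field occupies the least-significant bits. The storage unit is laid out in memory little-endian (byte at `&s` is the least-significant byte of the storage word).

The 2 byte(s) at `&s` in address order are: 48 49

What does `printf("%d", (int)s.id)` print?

146

[0]=0x48 [1]=0x49 (little-endian) → word 0x4948
slot:7 @ bit 0 → (0x4948>>0)&0x7f = 0x48
id:9 @ bit 7 → (0x4948>>7)&0x1ff = 0x92  ←
id signed 9b, MSB=0: value = 146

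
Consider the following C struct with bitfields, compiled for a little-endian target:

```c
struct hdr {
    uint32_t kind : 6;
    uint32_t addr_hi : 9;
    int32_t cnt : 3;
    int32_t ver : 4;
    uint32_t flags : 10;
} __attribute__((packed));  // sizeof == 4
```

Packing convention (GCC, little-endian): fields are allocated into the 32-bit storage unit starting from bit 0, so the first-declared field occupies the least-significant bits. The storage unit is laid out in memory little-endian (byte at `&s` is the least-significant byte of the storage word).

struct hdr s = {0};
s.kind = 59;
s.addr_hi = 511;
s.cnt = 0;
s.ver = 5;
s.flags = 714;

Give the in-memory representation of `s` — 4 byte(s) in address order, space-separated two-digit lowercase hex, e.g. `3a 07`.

fb 7f 94 b2

kind (6b) val=59 bits=0x3b at bit 0: 0x0000003b
addr_hi (9b) val=511 bits=0x1ff at bit 6: 0x00007ffb
cnt (3b) val=0 bits=0x0 at bit 15: 0x00007ffb
ver (4b) val=5 bits=0x5 at bit 18: 0x00147ffb
flags (10b) val=714 bits=0x2ca at bit 22: 0xb2947ffb
word = 0xb2947ffb → little-endian bytes:
  [0]=0xfb  [1]=0x7f  [2]=0x94  [3]=0xb2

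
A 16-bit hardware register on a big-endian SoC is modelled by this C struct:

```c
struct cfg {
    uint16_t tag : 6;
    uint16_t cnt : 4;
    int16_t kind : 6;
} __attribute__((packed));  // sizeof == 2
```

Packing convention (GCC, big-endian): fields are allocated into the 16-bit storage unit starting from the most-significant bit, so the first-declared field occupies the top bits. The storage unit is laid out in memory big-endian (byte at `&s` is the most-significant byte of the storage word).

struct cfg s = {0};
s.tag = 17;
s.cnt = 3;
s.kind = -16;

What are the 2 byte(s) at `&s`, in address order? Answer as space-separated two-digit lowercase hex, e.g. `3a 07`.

44 f0

[10+:6] tag=17 & 0x3f = 0x11; word=0x4400
[6+:4] cnt=3 & 0xf = 0x3; word=0x44c0
[0+:6] kind=-16 & 0x3f = 0x30; word=0x44f0
word = 0x44f0 → big-endian bytes:
  [0]=0x44  [1]=0xf0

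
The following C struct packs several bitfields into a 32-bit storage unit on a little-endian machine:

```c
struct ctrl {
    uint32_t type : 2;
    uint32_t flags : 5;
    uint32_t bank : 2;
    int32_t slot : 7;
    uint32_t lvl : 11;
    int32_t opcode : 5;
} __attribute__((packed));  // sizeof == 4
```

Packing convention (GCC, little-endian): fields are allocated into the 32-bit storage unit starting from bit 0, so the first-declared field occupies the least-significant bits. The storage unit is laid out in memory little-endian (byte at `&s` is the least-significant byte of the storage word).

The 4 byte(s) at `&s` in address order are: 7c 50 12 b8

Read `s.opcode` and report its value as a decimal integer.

[0]=0x7c [1]=0x50 [2]=0x12 [3]=0xb8 (little-endian) → word 0xb812507c
type [0+:2] = (word>>0) & 0x3 = 0
flags [2+:5] = (word>>2) & 0x1f = 31
bank [7+:2] = (word>>7) & 0x3 = 0
slot [9+:7] = (word>>9) & 0x7f = 40
lvl [16+:11] = (word>>16) & 0x7ff = 18
opcode [27+:5] = (word>>27) & 0x1f = 23  ←
opcode signed 5b, MSB=1: 23 - 32 = -9

-9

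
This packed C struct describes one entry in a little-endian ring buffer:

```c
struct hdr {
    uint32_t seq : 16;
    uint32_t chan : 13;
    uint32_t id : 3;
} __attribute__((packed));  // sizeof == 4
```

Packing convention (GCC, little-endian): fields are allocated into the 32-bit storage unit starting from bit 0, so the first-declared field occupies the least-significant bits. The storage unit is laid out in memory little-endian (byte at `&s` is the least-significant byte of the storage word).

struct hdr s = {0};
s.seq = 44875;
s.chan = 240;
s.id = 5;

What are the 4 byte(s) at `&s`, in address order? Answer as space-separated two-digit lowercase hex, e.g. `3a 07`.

[0+:16] seq=44875 & 0xffff = 0xaf4b; word=0x0000af4b
[16+:13] chan=240 & 0x1fff = 0xf0; word=0x00f0af4b
[29+:3] id=5 & 0x7 = 0x5; word=0xa0f0af4b
word = 0xa0f0af4b → little-endian bytes:
  [0]=0x4b  [1]=0xaf  [2]=0xf0  [3]=0xa0

4b af f0 a0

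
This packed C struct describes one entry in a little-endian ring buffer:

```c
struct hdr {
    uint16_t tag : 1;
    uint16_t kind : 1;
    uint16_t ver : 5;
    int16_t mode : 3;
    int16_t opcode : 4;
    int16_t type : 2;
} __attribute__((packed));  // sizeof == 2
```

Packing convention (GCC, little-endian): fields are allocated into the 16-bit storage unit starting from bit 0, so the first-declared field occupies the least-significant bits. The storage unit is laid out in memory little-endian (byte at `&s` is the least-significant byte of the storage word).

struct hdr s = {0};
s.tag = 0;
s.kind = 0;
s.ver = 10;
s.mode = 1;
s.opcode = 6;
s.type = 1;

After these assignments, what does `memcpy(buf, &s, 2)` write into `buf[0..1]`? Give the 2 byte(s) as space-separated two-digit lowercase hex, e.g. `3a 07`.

a8 58

[0+:1] tag=0 & 0x1 = 0x0; word=0x0000
[1+:1] kind=0 & 0x1 = 0x0; word=0x0000
[2+:5] ver=10 & 0x1f = 0xa; word=0x0028
[7+:3] mode=1 & 0x7 = 0x1; word=0x00a8
[10+:4] opcode=6 & 0xf = 0x6; word=0x18a8
[14+:2] type=1 & 0x3 = 0x1; word=0x58a8
word = 0x58a8 → little-endian bytes:
  [0]=0xa8  [1]=0x58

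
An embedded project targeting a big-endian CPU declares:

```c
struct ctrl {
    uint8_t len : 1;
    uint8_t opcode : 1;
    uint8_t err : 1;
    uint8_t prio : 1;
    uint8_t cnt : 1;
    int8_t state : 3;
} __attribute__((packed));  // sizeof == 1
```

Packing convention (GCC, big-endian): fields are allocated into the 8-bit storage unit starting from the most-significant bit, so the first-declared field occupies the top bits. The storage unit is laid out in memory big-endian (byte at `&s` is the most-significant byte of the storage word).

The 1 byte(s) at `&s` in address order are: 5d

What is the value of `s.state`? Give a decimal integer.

-3

[0]=0x5d (big-endian) → word 0x5d
len [7+:1] = (word>>7) & 0x1 = 0
opcode [6+:1] = (word>>6) & 0x1 = 1
err [5+:1] = (word>>5) & 0x1 = 0
prio [4+:1] = (word>>4) & 0x1 = 1
cnt [3+:1] = (word>>3) & 0x1 = 1
state [0+:3] = (word>>0) & 0x7 = 5  ←
state signed 3b, MSB=1: 5 - 8 = -3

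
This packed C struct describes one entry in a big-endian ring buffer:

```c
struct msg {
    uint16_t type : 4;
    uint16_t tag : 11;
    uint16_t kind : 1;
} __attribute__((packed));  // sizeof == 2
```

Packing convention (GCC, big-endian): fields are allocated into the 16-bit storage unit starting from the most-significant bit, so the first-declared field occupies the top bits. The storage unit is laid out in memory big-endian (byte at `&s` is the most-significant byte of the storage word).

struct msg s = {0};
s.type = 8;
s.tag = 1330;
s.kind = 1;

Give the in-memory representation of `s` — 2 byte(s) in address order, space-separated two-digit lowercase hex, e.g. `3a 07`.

8a 65

[12+:4] type=8 & 0xf = 0x8; word=0x8000
[1+:11] tag=1330 & 0x7ff = 0x532; word=0x8a64
[0+:1] kind=1 & 0x1 = 0x1; word=0x8a65
word = 0x8a65 → big-endian bytes:
  [0]=0x8a  [1]=0x65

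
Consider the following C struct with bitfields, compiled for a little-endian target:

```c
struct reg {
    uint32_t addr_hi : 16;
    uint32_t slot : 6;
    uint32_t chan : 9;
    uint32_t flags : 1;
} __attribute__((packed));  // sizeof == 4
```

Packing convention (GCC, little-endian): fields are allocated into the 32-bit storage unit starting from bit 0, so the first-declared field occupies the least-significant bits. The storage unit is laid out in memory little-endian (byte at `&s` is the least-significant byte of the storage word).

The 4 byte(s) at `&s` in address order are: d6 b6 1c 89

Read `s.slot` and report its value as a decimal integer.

28

[0]=0xd6 [1]=0xb6 [2]=0x1c [3]=0x89 (little-endian) → word 0x891cb6d6
addr_hi:16 @ bit 0 → (0x891cb6d6>>0)&0xffff = 0xb6d6
slot:6 @ bit 16 → (0x891cb6d6>>16)&0x3f = 0x1c  ←
chan:9 @ bit 22 → (0x891cb6d6>>22)&0x1ff = 0x24
flags:1 @ bit 31 → (0x891cb6d6>>31)&0x1 = 0x1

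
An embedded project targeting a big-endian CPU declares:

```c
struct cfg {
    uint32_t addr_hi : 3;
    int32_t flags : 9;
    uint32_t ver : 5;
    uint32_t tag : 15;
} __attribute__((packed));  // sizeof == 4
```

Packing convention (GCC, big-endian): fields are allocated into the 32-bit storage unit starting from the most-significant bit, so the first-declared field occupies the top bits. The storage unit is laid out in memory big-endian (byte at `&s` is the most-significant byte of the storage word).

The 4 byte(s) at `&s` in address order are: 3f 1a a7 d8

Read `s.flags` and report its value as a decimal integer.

[0]=0x3f [1]=0x1a [2]=0xa7 [3]=0xd8 (big-endian) → word 0x3f1aa7d8
addr_hi:3 @ bit 29 → (0x3f1aa7d8>>29)&0x7 = 0x1
flags:9 @ bit 20 → (0x3f1aa7d8>>20)&0x1ff = 0x1f1  ←
ver:5 @ bit 15 → (0x3f1aa7d8>>15)&0x1f = 0x15
tag:15 @ bit 0 → (0x3f1aa7d8>>0)&0x7fff = 0x27d8
flags signed 9b, MSB=1: 497 - 512 = -15

-15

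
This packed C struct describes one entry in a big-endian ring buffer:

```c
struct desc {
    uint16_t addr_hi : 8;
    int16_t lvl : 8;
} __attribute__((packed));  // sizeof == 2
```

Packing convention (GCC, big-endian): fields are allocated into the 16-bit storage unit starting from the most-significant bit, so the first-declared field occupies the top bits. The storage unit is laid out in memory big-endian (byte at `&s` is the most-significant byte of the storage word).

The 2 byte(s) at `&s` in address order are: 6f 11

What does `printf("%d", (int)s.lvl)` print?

[0]=0x6f [1]=0x11 (big-endian) → word 0x6f11
addr_hi:8 @ bit 8 → (0x6f11>>8)&0xff = 0x6f
lvl:8 @ bit 0 → (0x6f11>>0)&0xff = 0x11  ←
lvl signed 8b, MSB=0: value = 17

17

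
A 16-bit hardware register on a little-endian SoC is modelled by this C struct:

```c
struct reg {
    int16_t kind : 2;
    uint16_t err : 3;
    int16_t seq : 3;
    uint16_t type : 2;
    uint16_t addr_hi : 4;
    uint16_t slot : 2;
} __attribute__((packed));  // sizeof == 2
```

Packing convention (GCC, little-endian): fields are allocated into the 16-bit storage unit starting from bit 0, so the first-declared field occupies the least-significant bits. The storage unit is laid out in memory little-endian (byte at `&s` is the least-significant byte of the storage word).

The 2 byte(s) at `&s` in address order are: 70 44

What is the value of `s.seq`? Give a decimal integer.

[0]=0x70 [1]=0x44 (little-endian) → word 0x4470
kind [0+:2] = (word>>0) & 0x3 = 0
err [2+:3] = (word>>2) & 0x7 = 4
seq [5+:3] = (word>>5) & 0x7 = 3  ←
type [8+:2] = (word>>8) & 0x3 = 0
addr_hi [10+:4] = (word>>10) & 0xf = 1
slot [14+:2] = (word>>14) & 0x3 = 1
seq signed 3b, MSB=0: value = 3

3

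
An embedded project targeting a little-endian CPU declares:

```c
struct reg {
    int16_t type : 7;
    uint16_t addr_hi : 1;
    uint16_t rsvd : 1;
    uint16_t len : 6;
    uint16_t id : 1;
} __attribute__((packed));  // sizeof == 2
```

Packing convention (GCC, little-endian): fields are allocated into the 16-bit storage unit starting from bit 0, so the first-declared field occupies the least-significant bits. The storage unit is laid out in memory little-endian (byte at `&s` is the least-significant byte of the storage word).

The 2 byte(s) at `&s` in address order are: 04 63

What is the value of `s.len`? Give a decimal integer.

49

[0]=0x04 [1]=0x63 (little-endian) → word 0x6304
type:7 @ bit 0 → (0x6304>>0)&0x7f = 0x4
addr_hi:1 @ bit 7 → (0x6304>>7)&0x1 = 0x0
rsvd:1 @ bit 8 → (0x6304>>8)&0x1 = 0x1
len:6 @ bit 9 → (0x6304>>9)&0x3f = 0x31  ←
id:1 @ bit 15 → (0x6304>>15)&0x1 = 0x0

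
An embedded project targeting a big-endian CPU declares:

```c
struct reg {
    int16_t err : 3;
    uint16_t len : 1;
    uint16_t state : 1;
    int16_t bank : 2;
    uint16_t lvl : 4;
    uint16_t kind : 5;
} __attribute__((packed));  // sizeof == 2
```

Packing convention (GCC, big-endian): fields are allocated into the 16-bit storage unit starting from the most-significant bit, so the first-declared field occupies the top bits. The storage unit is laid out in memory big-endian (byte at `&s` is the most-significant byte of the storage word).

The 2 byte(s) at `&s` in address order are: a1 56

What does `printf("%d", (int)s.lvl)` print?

[0]=0xa1 [1]=0x56 (big-endian) → word 0xa156
err:3 @ bit 13 → (0xa156>>13)&0x7 = 0x5
len:1 @ bit 12 → (0xa156>>12)&0x1 = 0x0
state:1 @ bit 11 → (0xa156>>11)&0x1 = 0x0
bank:2 @ bit 9 → (0xa156>>9)&0x3 = 0x0
lvl:4 @ bit 5 → (0xa156>>5)&0xf = 0xa  ←
kind:5 @ bit 0 → (0xa156>>0)&0x1f = 0x16

10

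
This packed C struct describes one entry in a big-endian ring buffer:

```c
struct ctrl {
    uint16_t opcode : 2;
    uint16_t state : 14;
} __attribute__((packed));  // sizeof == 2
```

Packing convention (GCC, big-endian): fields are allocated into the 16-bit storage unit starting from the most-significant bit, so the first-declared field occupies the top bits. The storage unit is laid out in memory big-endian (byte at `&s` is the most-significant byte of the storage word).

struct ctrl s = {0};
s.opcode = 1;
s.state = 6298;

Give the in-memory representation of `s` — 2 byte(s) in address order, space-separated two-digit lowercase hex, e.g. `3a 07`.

58 9a

opcode:2 = 1 → 0x1 << 14 → word 0x4000
state:14 = 6298 → 0x189a << 0 → word 0x589a
word = 0x589a → big-endian bytes:
  [0]=0x58  [1]=0x9a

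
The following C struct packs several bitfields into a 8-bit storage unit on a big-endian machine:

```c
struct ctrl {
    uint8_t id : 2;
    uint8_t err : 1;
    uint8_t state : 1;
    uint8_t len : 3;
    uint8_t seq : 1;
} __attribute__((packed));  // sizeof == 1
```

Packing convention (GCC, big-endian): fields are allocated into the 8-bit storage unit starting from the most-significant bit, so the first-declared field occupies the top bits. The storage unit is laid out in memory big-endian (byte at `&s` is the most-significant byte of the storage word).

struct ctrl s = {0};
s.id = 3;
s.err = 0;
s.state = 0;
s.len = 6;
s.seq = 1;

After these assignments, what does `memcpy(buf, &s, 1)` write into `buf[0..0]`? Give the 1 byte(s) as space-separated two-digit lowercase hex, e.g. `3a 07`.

cd

[6+:2] id=3 & 0x3 = 0x3; word=0xc0
[5+:1] err=0 & 0x1 = 0x0; word=0xc0
[4+:1] state=0 & 0x1 = 0x0; word=0xc0
[1+:3] len=6 & 0x7 = 0x6; word=0xcc
[0+:1] seq=1 & 0x1 = 0x1; word=0xcd
word = 0xcd → big-endian bytes:
  [0]=0xcd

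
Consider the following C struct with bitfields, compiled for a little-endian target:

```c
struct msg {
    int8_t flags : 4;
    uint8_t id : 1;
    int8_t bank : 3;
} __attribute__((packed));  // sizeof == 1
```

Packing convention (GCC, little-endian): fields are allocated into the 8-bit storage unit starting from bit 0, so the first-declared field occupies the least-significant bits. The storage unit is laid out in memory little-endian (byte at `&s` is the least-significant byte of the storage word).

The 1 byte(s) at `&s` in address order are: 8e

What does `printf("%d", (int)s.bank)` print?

-4

[0]=0x8e (little-endian) → word 0x8e
flags:4 @ bit 0 → (0x8e>>0)&0xf = 0xe
id:1 @ bit 4 → (0x8e>>4)&0x1 = 0x0
bank:3 @ bit 5 → (0x8e>>5)&0x7 = 0x4  ←
bank signed 3b, MSB=1: 4 - 8 = -4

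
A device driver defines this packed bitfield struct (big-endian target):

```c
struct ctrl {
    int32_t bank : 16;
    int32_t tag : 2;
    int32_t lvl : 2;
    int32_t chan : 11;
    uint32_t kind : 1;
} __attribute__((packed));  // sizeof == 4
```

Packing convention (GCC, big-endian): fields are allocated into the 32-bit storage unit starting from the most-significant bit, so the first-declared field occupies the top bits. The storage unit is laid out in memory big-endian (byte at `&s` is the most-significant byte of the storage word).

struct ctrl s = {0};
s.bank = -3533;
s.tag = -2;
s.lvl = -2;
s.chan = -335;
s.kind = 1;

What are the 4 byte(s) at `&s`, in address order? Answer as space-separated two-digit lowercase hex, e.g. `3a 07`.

bank:16 = -3533 → 0xf233 << 16 → word 0xf2330000
tag:2 = -2 → 0x2 << 14 → word 0xf2338000
lvl:2 = -2 → 0x2 << 12 → word 0xf233a000
chan:11 = -335 → 0x6b1 << 1 → word 0xf233ad62
kind:1 = 1 → 0x1 << 0 → word 0xf233ad63
word = 0xf233ad63 → big-endian bytes:
  [0]=0xf2  [1]=0x33  [2]=0xad  [3]=0x63

f2 33 ad 63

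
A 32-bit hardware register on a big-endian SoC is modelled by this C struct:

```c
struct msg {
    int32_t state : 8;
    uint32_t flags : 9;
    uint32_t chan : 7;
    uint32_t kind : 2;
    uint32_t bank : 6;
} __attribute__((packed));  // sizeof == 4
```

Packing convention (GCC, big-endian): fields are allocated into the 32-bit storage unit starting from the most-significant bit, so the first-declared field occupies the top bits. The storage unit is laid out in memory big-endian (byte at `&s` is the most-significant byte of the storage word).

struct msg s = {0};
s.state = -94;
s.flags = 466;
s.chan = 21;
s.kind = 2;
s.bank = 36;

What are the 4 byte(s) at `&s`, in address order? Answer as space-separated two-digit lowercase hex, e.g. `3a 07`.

state:8 = -94 → 0xa2 << 24 → word 0xa2000000
flags:9 = 466 → 0x1d2 << 15 → word 0xa2e90000
chan:7 = 21 → 0x15 << 8 → word 0xa2e91500
kind:2 = 2 → 0x2 << 6 → word 0xa2e91580
bank:6 = 36 → 0x24 << 0 → word 0xa2e915a4
word = 0xa2e915a4 → big-endian bytes:
  [0]=0xa2  [1]=0xe9  [2]=0x15  [3]=0xa4

a2 e9 15 a4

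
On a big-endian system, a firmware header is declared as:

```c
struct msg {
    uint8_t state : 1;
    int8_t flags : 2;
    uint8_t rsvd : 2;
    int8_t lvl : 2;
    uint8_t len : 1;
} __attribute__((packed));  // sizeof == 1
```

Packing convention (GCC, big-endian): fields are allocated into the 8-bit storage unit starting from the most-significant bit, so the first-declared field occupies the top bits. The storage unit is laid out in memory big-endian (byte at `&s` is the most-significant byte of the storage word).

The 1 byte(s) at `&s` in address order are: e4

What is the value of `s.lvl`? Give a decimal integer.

[0]=0xe4 (big-endian) → word 0xe4
state:1 @ bit 7 → (0xe4>>7)&0x1 = 0x1
flags:2 @ bit 5 → (0xe4>>5)&0x3 = 0x3
rsvd:2 @ bit 3 → (0xe4>>3)&0x3 = 0x0
lvl:2 @ bit 1 → (0xe4>>1)&0x3 = 0x2  ←
len:1 @ bit 0 → (0xe4>>0)&0x1 = 0x0
lvl signed 2b, MSB=1: 2 - 4 = -2

-2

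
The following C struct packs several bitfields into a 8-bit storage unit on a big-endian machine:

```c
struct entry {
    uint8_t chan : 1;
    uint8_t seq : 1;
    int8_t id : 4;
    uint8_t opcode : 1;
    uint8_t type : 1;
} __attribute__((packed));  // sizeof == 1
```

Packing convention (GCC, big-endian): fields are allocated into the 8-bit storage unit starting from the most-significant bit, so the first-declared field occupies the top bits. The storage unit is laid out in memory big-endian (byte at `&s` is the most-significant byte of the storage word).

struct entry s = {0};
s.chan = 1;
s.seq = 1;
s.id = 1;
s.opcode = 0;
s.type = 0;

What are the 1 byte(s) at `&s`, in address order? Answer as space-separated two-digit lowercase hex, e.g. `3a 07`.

chan:1 = 1 → 0x1 << 7 → word 0x80
seq:1 = 1 → 0x1 << 6 → word 0xc0
id:4 = 1 → 0x1 << 2 → word 0xc4
opcode:1 = 0 → 0x0 << 1 → word 0xc4
type:1 = 0 → 0x0 << 0 → word 0xc4
word = 0xc4 → big-endian bytes:
  [0]=0xc4

c4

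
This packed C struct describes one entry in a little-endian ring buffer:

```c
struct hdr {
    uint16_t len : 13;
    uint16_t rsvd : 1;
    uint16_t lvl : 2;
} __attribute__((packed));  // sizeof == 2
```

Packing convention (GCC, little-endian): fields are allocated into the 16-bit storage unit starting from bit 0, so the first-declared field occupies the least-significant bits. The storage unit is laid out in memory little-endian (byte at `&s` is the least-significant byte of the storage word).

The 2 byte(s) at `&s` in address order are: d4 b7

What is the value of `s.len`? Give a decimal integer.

[0]=0xd4 [1]=0xb7 (little-endian) → word 0xb7d4
len:13 @ bit 0 → (0xb7d4>>0)&0x1fff = 0x17d4  ←
rsvd:1 @ bit 13 → (0xb7d4>>13)&0x1 = 0x1
lvl:2 @ bit 14 → (0xb7d4>>14)&0x3 = 0x2

6100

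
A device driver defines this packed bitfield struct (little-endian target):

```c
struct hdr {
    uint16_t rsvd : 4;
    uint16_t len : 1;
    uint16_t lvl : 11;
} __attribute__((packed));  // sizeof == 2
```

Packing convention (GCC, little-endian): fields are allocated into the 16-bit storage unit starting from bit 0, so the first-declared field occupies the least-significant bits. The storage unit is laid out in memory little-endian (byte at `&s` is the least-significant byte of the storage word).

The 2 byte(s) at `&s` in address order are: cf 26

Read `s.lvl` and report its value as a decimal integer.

310

[0]=0xcf [1]=0x26 (little-endian) → word 0x26cf
rsvd:4 @ bit 0 → (0x26cf>>0)&0xf = 0xf
len:1 @ bit 4 → (0x26cf>>4)&0x1 = 0x0
lvl:11 @ bit 5 → (0x26cf>>5)&0x7ff = 0x136  ←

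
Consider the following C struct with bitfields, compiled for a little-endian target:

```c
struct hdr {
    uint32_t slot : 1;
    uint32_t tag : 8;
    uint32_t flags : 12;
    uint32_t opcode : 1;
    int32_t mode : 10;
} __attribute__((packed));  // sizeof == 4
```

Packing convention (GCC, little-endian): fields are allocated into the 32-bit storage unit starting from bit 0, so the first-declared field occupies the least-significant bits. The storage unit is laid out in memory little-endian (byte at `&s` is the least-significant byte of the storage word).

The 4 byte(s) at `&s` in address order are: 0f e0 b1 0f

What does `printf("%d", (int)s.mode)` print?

62

[0]=0x0f [1]=0xe0 [2]=0xb1 [3]=0x0f (little-endian) → word 0x0fb1e00f
slot [0+:1] = (word>>0) & 0x1 = 1
tag [1+:8] = (word>>1) & 0xff = 7
flags [9+:12] = (word>>9) & 0xfff = 2288
opcode [21+:1] = (word>>21) & 0x1 = 1
mode [22+:10] = (word>>22) & 0x3ff = 62  ←
mode signed 10b, MSB=0: value = 62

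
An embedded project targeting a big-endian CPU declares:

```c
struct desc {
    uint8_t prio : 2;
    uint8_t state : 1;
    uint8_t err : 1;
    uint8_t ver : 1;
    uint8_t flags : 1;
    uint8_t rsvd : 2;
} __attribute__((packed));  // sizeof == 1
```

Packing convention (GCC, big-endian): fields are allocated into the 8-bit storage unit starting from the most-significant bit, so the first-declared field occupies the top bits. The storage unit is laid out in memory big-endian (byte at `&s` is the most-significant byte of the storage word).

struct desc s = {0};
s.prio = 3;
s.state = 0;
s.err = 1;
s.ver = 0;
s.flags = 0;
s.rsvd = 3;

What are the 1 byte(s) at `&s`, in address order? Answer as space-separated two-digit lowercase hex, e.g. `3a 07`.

d3

[6+:2] prio=3 & 0x3 = 0x3; word=0xc0
[5+:1] state=0 & 0x1 = 0x0; word=0xc0
[4+:1] err=1 & 0x1 = 0x1; word=0xd0
[3+:1] ver=0 & 0x1 = 0x0; word=0xd0
[2+:1] flags=0 & 0x1 = 0x0; word=0xd0
[0+:2] rsvd=3 & 0x3 = 0x3; word=0xd3
word = 0xd3 → big-endian bytes:
  [0]=0xd3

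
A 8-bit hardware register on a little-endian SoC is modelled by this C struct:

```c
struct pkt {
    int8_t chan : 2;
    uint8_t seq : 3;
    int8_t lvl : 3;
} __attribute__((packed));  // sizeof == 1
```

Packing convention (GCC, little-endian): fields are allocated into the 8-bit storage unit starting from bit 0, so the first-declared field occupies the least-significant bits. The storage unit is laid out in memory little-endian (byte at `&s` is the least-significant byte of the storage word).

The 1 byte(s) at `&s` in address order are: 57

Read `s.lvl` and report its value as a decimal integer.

2

[0]=0x57 (little-endian) → word 0x57
chan:2 @ bit 0 → (0x57>>0)&0x3 = 0x3
seq:3 @ bit 2 → (0x57>>2)&0x7 = 0x5
lvl:3 @ bit 5 → (0x57>>5)&0x7 = 0x2  ←
lvl signed 3b, MSB=0: value = 2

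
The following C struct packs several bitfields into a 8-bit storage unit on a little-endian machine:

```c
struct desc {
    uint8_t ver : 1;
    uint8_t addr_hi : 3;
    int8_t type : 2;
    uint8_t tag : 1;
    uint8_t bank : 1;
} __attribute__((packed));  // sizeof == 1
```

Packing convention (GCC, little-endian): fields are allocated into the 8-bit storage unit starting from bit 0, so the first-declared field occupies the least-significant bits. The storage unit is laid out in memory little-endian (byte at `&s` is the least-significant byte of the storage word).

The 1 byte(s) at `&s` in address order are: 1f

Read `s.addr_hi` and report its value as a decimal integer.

7

[0]=0x1f (little-endian) → word 0x1f
ver [0+:1] = (word>>0) & 0x1 = 1
addr_hi [1+:3] = (word>>1) & 0x7 = 7  ←
type [4+:2] = (word>>4) & 0x3 = 1
tag [6+:1] = (word>>6) & 0x1 = 0
bank [7+:1] = (word>>7) & 0x1 = 0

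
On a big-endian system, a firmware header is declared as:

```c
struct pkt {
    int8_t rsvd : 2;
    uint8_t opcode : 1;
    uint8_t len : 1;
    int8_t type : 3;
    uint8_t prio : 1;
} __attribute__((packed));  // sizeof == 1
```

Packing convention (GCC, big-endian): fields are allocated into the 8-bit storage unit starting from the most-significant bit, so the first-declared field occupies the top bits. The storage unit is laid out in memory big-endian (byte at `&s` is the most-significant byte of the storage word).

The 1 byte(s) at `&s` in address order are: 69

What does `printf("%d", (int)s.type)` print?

[0]=0x69 (big-endian) → word 0x69
rsvd:2 @ bit 6 → (0x69>>6)&0x3 = 0x1
opcode:1 @ bit 5 → (0x69>>5)&0x1 = 0x1
len:1 @ bit 4 → (0x69>>4)&0x1 = 0x0
type:3 @ bit 1 → (0x69>>1)&0x7 = 0x4  ←
prio:1 @ bit 0 → (0x69>>0)&0x1 = 0x1
type signed 3b, MSB=1: 4 - 8 = -4

-4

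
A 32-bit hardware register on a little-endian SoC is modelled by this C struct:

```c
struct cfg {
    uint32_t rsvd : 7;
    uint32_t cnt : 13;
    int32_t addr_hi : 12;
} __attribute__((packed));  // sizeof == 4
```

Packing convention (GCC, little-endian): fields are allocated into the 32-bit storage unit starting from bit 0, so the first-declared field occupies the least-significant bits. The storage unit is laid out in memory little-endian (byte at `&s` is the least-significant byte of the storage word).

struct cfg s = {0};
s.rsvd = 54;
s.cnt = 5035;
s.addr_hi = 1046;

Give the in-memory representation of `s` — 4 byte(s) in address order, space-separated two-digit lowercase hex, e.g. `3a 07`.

b6 d5 69 41

[0+:7] rsvd=54 & 0x7f = 0x36; word=0x00000036
[7+:13] cnt=5035 & 0x1fff = 0x13ab; word=0x0009d5b6
[20+:12] addr_hi=1046 & 0xfff = 0x416; word=0x4169d5b6
word = 0x4169d5b6 → little-endian bytes:
  [0]=0xb6  [1]=0xd5  [2]=0x69  [3]=0x41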